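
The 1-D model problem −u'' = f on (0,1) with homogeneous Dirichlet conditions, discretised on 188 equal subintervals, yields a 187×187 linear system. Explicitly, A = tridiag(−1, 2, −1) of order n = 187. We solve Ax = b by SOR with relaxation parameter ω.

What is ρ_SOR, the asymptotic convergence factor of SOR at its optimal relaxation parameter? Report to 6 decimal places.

[ρ_J] n=187: ρ(B_J) = cos(π/(n+1)) = cos(π/188) = 0.999860.
root = sin(π/188) = 0.0167098  (since 1−cos² = sin²).
So ω* = 2/1.0167098 = 1.967130 (Young).
and ρ(B_{ω*}) = 1.967130 − 1 = 0.967130.

ρ_SOR = 0.967130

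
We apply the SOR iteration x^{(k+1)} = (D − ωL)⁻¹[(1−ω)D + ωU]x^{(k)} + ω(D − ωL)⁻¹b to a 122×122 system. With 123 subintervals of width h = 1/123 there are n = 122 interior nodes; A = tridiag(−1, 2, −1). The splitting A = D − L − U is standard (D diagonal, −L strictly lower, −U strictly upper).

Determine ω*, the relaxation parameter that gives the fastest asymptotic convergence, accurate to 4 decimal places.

½·tridiag(1,0,1) at n=122: λ_k = cos(kπ/123); max |λ| at k=1 ⇒ ρ_J = cos(π/123) ≈ 0.9997.
√(1−ρ_J²) = |sin(π/123)| = 0.02554
So ω* = 2/1.02554 = 1.9502 (Young).
[ρ_SOR] ω* − 1 = 0.9502.

ω* = 1.9502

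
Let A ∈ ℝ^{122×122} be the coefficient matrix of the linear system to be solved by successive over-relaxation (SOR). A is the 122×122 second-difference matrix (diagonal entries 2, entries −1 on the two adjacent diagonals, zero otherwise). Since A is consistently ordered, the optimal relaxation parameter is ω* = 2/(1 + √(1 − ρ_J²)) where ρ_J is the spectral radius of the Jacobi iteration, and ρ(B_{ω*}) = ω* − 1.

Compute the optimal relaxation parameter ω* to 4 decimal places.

n=122: λ(B_J) = 1 − λ(A)/2 = cos(kπ/123); k=1 gives ρ_J = 0.9997.
root = sin(π/123) = 0.02554  (since 1−cos² = sin²).
So ω* = 2/1.02554 = 1.9502 (Young).
ρ_SOR = ω* − 1 ≈ 0.9502.

ω* = 1.9502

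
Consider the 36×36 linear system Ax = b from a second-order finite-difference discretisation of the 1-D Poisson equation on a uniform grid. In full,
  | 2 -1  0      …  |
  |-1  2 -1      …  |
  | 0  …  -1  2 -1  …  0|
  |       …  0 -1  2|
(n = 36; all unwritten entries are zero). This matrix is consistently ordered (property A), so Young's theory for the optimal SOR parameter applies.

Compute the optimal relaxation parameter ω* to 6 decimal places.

½·tridiag(1,0,1) at n=36: λ_k = cos(kπ/37); max |λ| at k=1 ⇒ ρ_J = cos(π/37) ≈ 0.996397.
√(1 − cos²(π/37)) = sin(π/37) ≈ 0.0848059.
Then 2/(1+√(1−ρ_J²)) = 2/(1+0.0848059); ω* = 2/1.0848059 = 1.843648.
ρ(B_{ω*}) = ω*−1 = 0.843648

ω* = 1.843648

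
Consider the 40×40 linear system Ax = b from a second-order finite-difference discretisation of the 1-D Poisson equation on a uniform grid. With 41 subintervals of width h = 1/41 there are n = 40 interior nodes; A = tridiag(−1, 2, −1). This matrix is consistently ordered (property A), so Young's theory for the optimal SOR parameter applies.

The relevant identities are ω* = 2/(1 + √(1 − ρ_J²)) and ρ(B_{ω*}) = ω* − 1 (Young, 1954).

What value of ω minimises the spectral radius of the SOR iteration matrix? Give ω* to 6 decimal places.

½·tridiag(1,0,1) at n=40: λ_k = cos(kπ/41); max |λ| at k=1 ⇒ ρ_J = cos(π/41) ≈ 0.997066.
√(1 − cos²(π/41)) = sin(π/41) ≈ 0.0765493.
Then 2/(1+√(1−ρ_J²)) = 2/(1+0.0765493); ω* = 2/1.0765493 = 1.857788.
ρ(B_{ω*}) = ω*−1 = 0.857788

ω* = 1.857788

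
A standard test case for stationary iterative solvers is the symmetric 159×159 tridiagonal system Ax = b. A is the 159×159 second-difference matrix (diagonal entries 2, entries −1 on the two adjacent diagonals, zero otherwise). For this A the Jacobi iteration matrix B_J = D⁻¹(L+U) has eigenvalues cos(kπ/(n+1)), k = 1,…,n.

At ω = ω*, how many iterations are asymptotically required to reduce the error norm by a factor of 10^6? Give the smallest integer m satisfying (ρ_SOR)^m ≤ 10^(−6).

[ρ_J] n=159: ρ(B_J) = cos(π/(n+1)) = cos(π/160) = 0.9998072.
root = sin(π/160) = 0.0196337  (since 1−cos² = sin²).
[ω*] 2 ÷ (1 + 0.0196337) = 2 ÷ 1.0196337 = 1.9614887.
Hence ρ(B_{ω*}) = 1.9614887 − 1 = 0.9614887.
m ≥ 6·ln10 / (−ln 0.9614887) = 351.786; smallest integer m = 352.

m = 352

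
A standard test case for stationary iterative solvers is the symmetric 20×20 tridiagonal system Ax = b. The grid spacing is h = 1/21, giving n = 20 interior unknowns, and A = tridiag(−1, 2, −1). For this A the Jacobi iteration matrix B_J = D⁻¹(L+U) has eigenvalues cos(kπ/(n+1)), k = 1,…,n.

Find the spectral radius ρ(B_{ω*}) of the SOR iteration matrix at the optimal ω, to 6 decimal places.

½·tridiag(1,0,1) at n=20: λ_k = cos(kπ/21); max |λ| at k=1 ⇒ ρ_J = cos(π/21) ≈ 0.988831.
1 − cos²(π/21) = sin²(π/21) ⇒ √(1−ρ_J²) = sin(π/21) = 0.1490423.
So ω* = 2/1.1490423 = 1.740580 (Young).
and ρ(B_{ω*}) = 1.740580 − 1 = 0.740580.

ρ_SOR = 0.740580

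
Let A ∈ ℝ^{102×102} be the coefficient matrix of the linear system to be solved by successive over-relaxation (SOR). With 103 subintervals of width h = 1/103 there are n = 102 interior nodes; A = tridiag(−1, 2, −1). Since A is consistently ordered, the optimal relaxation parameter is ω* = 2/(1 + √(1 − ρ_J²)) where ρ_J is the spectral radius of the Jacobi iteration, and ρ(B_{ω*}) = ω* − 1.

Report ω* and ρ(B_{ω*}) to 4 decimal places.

ω* = 1.9408, ρ_SOR = 0.9408

[ρ_J] n=102: ρ(B_J) = cos(π/(n+1)) = cos(π/103) = 0.9995.
root = sin(π/103) = 0.03050  (since 1−cos² = sin²).
ω* = 2/(1+0.03050) = 1.9408
ρ(B_{ω*}) = ω*−1 = 0.9408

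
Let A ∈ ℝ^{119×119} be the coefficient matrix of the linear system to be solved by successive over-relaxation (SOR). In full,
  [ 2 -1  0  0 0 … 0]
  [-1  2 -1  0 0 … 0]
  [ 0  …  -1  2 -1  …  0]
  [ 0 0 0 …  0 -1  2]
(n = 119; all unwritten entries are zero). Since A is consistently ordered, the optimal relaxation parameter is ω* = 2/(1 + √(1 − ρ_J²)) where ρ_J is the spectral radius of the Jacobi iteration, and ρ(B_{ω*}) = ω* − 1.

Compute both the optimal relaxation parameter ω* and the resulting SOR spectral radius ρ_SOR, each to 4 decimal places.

spectrum of D⁻¹(L+U) = {cos(kπ/120) : 1≤k≤119}; ρ_J = cos(π/120) = 0.9997.
√(1 − cos²(π/120)) = sin(π/120) ≈ 0.02618.
Then 2/(1+√(1−ρ_J²)) = 2/(1+0.02618); ω* = 2/1.02618 = 1.9490.
Hence ρ(B_{ω*}) = 1.9490 − 1 = 0.9490.

ω* = 1.9490, ρ_SOR = 0.9490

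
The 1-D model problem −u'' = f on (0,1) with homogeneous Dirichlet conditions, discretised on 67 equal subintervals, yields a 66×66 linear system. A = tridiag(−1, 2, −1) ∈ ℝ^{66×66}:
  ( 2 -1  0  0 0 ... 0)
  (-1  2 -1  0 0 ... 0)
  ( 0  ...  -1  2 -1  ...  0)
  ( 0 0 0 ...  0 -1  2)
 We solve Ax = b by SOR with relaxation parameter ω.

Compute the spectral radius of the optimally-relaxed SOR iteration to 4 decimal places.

spectrum of D⁻¹(L+U) = {cos(kπ/67) : 1≤k≤66}; ρ_J = cos(π/67) = 0.9989.
√(1 − cos²(π/67)) = sin(π/67) ≈ 0.04687.
So ω* = 2/1.04687 = 1.9105 (Young).
ρ_SOR = ω* − 1 ≈ 0.9105.

ρ_SOR = 0.9105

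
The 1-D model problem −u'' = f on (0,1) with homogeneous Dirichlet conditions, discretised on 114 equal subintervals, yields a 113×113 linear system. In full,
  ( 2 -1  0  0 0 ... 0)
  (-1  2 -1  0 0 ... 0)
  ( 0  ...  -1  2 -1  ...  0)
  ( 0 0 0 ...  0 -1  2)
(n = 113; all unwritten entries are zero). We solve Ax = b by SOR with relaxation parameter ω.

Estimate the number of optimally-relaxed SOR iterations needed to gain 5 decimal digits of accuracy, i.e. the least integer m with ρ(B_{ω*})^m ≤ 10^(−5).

ρ_J = max_k |cos(kπ/114)| = cos(π/114) = 0.9996203
root = sin(π/114) = 0.0275543  (since 1−cos² = sin²).
[ω*] 2 ÷ (1 + 0.0275543) = 2 ÷ 1.0275543 = 1.9463692.
At ω = 1.9463692 every |λ(B_ω)| = ω−1, so ρ_SOR = 0.9463692.
5·ln10 = 11.5129; −ln(0.9463692) = 0.0551225; m = ⌈11.5129/0.0551225⌉ = ⌈208.860⌉ = 209.

m = 209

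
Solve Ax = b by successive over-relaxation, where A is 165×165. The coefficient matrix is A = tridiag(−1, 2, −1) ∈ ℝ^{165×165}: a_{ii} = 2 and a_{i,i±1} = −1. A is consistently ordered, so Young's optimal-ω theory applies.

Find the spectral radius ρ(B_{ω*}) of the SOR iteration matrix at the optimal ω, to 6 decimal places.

spectrum of D⁻¹(L+U) = {cos(kπ/166) : 1≤k≤165}; ρ_J = cos(π/166) = 0.999821.
root = sin(π/166) = 0.0189241  (since 1−cos² = sin²).
Then 2/(1+√(1−ρ_J²)) = 2/(1+0.0189241); ω* = 2/1.0189241 = 1.962855.
[ρ_SOR] ω* − 1 = 0.962855.

ρ_SOR = 0.962855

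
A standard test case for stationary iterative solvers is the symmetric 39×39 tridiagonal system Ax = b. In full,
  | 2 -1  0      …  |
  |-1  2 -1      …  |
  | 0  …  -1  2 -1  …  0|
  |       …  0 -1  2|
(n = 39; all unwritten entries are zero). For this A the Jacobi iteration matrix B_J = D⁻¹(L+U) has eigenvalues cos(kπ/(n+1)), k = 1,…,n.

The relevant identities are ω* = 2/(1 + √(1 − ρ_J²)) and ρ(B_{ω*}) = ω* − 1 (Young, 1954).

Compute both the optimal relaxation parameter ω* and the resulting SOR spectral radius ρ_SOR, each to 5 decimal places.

ω* = 1.85450, ρ_SOR = 0.85450

ρ_J = max_k |cos(kπ/40)| = cos(π/40) = 0.99692
root = sin(π/40) = 0.078459  (since 1−cos² = sin²).
ω* = 2/(1 + 0.078459) = 2/1.078459 = 1.85450.
ρ(B_{ω*}) = ω*−1 = 0.85450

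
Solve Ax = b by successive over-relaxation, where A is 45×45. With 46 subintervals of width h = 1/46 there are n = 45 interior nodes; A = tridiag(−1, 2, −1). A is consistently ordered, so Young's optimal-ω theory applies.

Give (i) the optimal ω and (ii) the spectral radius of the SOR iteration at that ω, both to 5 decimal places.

[ρ_J] n=45: ρ(B_J) = cos(π/(n+1)) = cos(π/46) = 0.99767.
√(1−ρ_J²) simplifies to sin(π/46) = 0.068242.
Young: ω* = 2/(1+√(1−ρ_J²)) = 2/(1+0.068242) = 2/1.068242 = 1.87223.
ρ_SOR = ω* − 1 = 1.87223 − 1 = 0.87223.

ω* = 1.87223, ρ_SOR = 0.87223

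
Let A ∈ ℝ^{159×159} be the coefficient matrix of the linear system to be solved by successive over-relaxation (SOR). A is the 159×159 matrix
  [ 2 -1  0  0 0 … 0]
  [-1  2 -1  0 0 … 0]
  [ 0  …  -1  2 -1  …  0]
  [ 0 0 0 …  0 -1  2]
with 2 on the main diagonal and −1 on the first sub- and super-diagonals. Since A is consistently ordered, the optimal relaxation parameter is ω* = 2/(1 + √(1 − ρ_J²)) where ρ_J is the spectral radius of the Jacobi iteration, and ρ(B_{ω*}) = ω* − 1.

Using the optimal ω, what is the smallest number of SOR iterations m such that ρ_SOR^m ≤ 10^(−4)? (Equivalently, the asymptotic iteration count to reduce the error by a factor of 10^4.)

m = 235

ρ_J = max_k |cos(kπ/160)| = cos(π/160) = 0.9998072
√(1−ρ_J²) = |sin(π/160)| = 0.0196337
Then 2/(1+√(1−ρ_J²)) = 2/(1+0.0196337); ω* = 2/1.0196337 = 1.9614887.
ρ(B_{ω*}) = ω*−1 = 0.9614887
4·ln10 = 9.21034; −ln(0.9614887) = 0.0392725; m = ⌈9.21034/0.0392725⌉ = ⌈234.524⌉ = 235.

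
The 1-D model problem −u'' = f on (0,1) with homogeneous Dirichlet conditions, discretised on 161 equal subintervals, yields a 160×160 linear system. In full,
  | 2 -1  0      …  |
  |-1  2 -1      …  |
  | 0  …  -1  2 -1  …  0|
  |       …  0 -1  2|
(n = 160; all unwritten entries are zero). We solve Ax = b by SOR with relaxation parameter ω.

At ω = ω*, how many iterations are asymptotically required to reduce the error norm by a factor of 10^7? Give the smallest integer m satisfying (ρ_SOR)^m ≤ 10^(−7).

m = 413

n=160: λ(B_J) = 1 − λ(A)/2 = cos(kπ/161); k=1 gives ρ_J = 0.9998096.
√(1−ρ_J²) = |sin(π/161)| = 0.0195118
[ω*] 2 ÷ (1 + 0.0195118) = 2 ÷ 1.0195118 = 1.9617232.
ρ_SOR = ω* − 1 = 1.9617232 − 1 = 0.9617232.
For 7 digits: m = 7·ln10 / (−ln 0.9617232) = 16.1181/0.0390286 = 412.982; round up → m = 413.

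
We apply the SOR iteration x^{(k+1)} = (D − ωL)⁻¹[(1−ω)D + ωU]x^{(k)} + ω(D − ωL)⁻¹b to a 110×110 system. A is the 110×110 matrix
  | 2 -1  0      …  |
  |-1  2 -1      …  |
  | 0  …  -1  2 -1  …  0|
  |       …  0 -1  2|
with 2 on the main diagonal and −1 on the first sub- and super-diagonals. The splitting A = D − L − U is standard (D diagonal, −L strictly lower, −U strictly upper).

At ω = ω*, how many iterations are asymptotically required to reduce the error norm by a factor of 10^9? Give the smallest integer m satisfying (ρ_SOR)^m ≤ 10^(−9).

B_J for the 110×110 system has eigenvalues cos(kπ/111); ρ_J = cos(π/111) = 0.9995995.
√(1 − cos²(π/111)) = sin(π/111) ≈ 0.0282989.
Young: ω* = 2/(1+√(1−ρ_J²)) = 2/(1+0.0282989) = 2/1.0282989 = 1.9449598.
ρ(B_{ω*}) = ω*−1 = 0.9449598
(0.9449598)^m ≤ 10^{−9}  ⇒  m·ln(0.9449598) ≤ −9·ln10  ⇒  m ≥ 366.053  ⇒  m = 367

m = 367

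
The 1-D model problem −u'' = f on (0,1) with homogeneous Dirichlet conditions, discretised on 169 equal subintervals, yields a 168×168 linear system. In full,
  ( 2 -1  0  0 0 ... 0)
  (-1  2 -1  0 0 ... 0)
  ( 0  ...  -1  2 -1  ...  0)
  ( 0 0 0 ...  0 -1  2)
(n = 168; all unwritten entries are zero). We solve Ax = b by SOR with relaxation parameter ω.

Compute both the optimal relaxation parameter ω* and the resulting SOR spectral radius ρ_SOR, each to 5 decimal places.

With n=168, ρ(Jacobi) = cos(π/169) = 0.99983.
√(1 − cos²(π/169)) = sin(π/169) ≈ 0.018588.
[ω*] 2 ÷ (1 + 0.018588) = 2 ÷ 1.018588 = 1.96350.
and ρ(B_{ω*}) = 1.96350 − 1 = 0.96350.

ω* = 1.96350, ρ_SOR = 0.96350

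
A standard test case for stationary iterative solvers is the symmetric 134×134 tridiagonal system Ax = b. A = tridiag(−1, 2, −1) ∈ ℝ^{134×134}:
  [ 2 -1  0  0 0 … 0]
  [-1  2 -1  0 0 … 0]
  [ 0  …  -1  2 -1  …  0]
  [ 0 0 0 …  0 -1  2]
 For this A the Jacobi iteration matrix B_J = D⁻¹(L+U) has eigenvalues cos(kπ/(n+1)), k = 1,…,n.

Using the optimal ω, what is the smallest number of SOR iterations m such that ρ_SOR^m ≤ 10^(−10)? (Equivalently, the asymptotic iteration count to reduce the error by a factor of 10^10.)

ρ_J = max_k |cos(kπ/135)| = cos(π/135) = 0.9997292
√(1 − cos²(π/135)) = sin(π/135) ≈ 0.0232690.
So ω* = 2/1.0232690 = 1.9545203 (Young).
ρ(B_{ω*}) = ω*−1 = 0.9545203
m ≥ 10·ln10 / (−ln 0.9545203) = 494.687; smallest integer m = 495.

m = 495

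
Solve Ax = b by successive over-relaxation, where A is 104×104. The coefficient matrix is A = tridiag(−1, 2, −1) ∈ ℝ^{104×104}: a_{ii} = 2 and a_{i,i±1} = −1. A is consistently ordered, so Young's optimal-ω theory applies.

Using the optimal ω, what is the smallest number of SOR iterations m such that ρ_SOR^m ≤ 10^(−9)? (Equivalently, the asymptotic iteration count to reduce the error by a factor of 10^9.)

m = 347

½·tridiag(1,0,1) at n=104: λ_k = cos(kπ/105); max |λ| at k=1 ⇒ ρ_J = cos(π/105) ≈ 0.9995524.
root = sin(π/105) = 0.0299155  (since 1−cos² = sin²).
[ω*] 2 ÷ (1 + 0.0299155) = 2 ÷ 1.0299155 = 1.9419069.
Hence ρ(B_{ω*}) = 1.9419069 − 1 = 0.9419069.
(0.9419069)^m ≤ 10^{−9}  ⇒  m·ln(0.9419069) ≤ −9·ln10  ⇒  m ≥ 346.261  ⇒  m = 347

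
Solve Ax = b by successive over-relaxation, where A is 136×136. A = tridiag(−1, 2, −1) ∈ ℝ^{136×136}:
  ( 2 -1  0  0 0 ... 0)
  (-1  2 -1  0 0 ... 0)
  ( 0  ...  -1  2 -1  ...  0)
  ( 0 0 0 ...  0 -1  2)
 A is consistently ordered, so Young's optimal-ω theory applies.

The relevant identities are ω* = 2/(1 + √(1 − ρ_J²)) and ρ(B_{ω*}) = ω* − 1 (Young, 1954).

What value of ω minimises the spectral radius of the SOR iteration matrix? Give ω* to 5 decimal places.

ω* = 1.95517

ρ_J = max_k |cos(kπ/137)| = cos(π/137) = 0.99974
√(1 − cos²(π/137)) = sin(π/137) ≈ 0.022929.
Young: ω* = 2/(1+√(1−ρ_J²)) = 2/(1+0.022929) = 2/1.022929 = 1.95517.
[ρ_SOR] ω* − 1 = 0.95517.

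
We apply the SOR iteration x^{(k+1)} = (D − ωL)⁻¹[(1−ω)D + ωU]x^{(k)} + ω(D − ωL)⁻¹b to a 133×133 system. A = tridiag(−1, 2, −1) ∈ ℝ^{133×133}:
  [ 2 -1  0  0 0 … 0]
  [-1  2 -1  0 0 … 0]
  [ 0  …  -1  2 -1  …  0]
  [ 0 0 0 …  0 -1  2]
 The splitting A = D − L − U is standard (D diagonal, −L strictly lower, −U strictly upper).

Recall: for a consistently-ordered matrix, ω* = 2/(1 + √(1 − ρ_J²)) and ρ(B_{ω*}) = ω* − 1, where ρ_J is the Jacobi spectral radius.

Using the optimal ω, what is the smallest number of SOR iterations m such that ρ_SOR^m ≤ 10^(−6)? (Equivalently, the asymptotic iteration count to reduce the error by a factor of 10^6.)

m = 295

spectrum of D⁻¹(L+U) = {cos(kπ/134) : 1≤k≤133}; ρ_J = cos(π/134) = 0.9997252.
√(1 − cos²(π/134)) = sin(π/134) ≈ 0.0234426.
Then 2/(1+√(1−ρ_J²)) = 2/(1+0.0234426); ω* = 2/1.0234426 = 1.9541887.
[ρ_SOR] ω* − 1 = 0.9541887.
ρ_SOR^m ≤ 10^(−6) ⇔ m ≥ 6·ln10/(−ln 0.9541887) = 13.8155/0.0468938 = 294.613; m = ⌈294.613⌉ = 295.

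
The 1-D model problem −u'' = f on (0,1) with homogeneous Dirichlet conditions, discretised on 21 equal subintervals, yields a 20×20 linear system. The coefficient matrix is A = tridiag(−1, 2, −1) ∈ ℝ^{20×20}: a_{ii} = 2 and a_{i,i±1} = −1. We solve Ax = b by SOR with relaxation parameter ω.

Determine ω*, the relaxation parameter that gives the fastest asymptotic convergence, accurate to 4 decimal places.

[ρ_J] n=20: ρ(B_J) = cos(π/(n+1)) = cos(π/21) = 0.9888.
√(1−ρ_J²) = |sin(π/21)| = 0.14904
ω* = 2 / (1 + 0.14904) = 2 / 1.14904 ≈ 1.7406.
and ρ(B_{ω*}) = 1.7406 − 1 = 0.7406.

ω* = 1.7406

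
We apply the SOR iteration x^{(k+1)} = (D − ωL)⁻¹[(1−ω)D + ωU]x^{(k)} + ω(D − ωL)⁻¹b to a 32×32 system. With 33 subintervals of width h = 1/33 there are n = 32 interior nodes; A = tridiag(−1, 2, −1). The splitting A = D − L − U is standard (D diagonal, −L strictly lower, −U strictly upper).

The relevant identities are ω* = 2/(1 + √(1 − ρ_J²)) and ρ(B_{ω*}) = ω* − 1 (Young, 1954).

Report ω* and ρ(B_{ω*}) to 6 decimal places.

With n=32, ρ(Jacobi) = cos(π/33) = 0.995472.
√(1−ρ_J²) simplifies to sin(π/33) = 0.0950560.
ω* = 2/(1 + 0.0950560) = 2/1.0950560 = 1.826391.
and ρ(B_{ω*}) = 1.826391 − 1 = 0.826391.

ω* = 1.826391, ρ_SOR = 0.826391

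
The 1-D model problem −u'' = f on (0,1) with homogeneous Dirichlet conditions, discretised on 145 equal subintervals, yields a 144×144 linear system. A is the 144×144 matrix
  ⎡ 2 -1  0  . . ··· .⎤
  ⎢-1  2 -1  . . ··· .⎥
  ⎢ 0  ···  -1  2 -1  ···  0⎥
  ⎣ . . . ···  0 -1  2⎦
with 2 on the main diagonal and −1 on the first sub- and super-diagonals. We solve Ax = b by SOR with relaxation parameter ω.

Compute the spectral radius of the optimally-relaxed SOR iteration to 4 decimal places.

B_J for the 144×144 system has eigenvalues cos(kπ/145); ρ_J = cos(π/145) = 0.9998.
√(1−ρ_J²) simplifies to sin(π/145) = 0.02166.
ω* = 2/(1+0.02166) = 1.9576
At ω = 1.9576 every |λ(B_ω)| = ω−1, so ρ_SOR = 0.9576.

ρ_SOR = 0.9576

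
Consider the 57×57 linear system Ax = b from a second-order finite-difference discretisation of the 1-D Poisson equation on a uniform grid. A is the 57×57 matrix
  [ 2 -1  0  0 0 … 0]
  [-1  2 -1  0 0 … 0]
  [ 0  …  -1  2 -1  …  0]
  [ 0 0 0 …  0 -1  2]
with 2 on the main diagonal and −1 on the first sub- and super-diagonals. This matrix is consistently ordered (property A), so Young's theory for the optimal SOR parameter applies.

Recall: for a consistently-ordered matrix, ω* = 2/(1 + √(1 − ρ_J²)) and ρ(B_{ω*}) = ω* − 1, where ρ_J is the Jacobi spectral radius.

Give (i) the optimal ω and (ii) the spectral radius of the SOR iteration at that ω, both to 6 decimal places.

With n=57, ρ(Jacobi) = cos(π/58) = 0.998533.
1 − cos²(π/58) = sin²(π/58) ⇒ √(1−ρ_J²) = sin(π/58) = 0.0541389.
[ω*] 2 ÷ (1 + 0.0541389) = 2 ÷ 1.0541389 = 1.897283.
and ρ(B_{ω*}) = 1.897283 − 1 = 0.897283.

ω* = 1.897283, ρ_SOR = 0.897283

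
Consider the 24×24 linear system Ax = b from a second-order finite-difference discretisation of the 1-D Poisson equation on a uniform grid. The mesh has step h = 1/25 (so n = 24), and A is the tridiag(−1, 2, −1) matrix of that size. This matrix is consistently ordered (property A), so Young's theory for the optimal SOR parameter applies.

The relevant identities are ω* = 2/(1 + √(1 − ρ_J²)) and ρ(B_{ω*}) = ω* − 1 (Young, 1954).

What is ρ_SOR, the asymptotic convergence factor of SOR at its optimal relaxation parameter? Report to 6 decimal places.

n=24: λ(B_J) = 1 − λ(A)/2 = cos(kπ/25); k=1 gives ρ_J = 0.992115.
√(1−ρ_J²) = |sin(π/25)| = 0.1253332
ω* = 2/(1 + 0.1253332) = 2/1.1253332 = 1.777251.
ρ(B_{ω*}) = ω*−1 = 0.777251

ρ_SOR = 0.777251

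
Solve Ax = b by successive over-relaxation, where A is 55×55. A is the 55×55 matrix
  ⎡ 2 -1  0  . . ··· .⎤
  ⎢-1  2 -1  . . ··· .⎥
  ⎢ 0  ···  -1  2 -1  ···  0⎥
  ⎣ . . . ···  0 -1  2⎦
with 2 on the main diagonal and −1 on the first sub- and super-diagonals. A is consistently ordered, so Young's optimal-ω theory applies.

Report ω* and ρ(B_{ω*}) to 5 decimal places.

spectrum of D⁻¹(L+U) = {cos(kπ/56) : 1≤k≤55}; ρ_J = cos(π/56) = 0.99843.
1 − cos²(π/56) = sin²(π/56) ⇒ √(1−ρ_J²) = sin(π/56) = 0.056070.
So ω* = 2/1.056070 = 1.89381 (Young).
At ω = 1.89381 every |λ(B_ω)| = ω−1, so ρ_SOR = 0.89381.

ω* = 1.89381, ρ_SOR = 0.89381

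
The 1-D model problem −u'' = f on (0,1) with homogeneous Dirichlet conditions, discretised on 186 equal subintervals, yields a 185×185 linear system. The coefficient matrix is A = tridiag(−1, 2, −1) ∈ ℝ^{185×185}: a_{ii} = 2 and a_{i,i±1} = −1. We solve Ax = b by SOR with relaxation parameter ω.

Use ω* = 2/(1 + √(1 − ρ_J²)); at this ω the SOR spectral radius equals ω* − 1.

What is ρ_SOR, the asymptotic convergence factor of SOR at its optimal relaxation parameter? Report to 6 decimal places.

ρ_SOR = 0.966782

ρ_J = max_k |cos(kπ/186)| = cos(π/186) = 0.999857
√(1 − cos²(π/186)) = sin(π/186) ≈ 0.0168895.
ω* = 2 / (1 + 0.0168895) = 2 / 1.0168895 ≈ 1.966782.
ρ_SOR = ω* − 1 ≈ 0.966782.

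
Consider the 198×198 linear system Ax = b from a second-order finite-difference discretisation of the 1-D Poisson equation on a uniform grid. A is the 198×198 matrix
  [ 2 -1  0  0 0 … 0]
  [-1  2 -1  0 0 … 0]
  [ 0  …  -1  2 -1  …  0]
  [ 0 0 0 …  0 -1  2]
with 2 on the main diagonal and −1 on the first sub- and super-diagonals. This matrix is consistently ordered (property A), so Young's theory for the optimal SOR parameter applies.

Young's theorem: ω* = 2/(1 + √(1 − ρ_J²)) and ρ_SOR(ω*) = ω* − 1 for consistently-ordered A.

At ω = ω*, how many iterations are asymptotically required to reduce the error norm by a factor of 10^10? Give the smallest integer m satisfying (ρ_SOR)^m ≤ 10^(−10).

spectrum of D⁻¹(L+U) = {cos(kπ/199) : 1≤k≤198}; ρ_J = cos(π/199) = 0.9998754.
root = sin(π/199) = 0.0157862  (since 1−cos² = sin²).
ω* = 2 / (1 + 0.0157862) = 2 / 1.0157862 ≈ 1.9689183.
ρ(B_{ω*}) = ω*−1 = 0.9689183
ρ_SOR^m ≤ 10^(−10) ⇔ m ≥ 10·ln10/(−ln 0.9689183) = 23.0259/0.031575 = 729.245; m = ⌈729.245⌉ = 730.

m = 730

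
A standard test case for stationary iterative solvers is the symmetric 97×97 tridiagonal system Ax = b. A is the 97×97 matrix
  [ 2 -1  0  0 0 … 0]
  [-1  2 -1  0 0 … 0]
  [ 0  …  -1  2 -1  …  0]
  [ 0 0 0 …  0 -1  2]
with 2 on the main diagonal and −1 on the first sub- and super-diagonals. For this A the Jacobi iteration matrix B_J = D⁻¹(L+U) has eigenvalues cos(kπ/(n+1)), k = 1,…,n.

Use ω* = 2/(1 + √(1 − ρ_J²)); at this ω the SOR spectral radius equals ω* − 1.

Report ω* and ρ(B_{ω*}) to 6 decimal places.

ω* = 1.937888, ρ_SOR = 0.937888

½·tridiag(1,0,1) at n=97: λ_k = cos(kπ/98); max |λ| at k=1 ⇒ ρ_J = cos(π/98) ≈ 0.999486.
√(1−ρ_J²) simplifies to sin(π/98) = 0.0320516.
So ω* = 2/1.0320516 = 1.937888 (Young).
[ρ_SOR] ω* − 1 = 0.937888.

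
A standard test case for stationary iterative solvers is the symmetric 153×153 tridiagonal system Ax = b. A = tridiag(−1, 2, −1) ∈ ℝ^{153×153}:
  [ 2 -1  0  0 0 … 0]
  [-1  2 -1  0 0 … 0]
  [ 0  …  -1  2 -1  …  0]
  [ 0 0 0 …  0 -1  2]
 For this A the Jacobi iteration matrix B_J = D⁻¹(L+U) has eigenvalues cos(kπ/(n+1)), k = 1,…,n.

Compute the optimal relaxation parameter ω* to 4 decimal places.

½·tridiag(1,0,1) at n=153: λ_k = cos(kπ/154); max |λ| at k=1 ⇒ ρ_J = cos(π/154) ≈ 0.9998.
√(1−ρ_J²) simplifies to sin(π/154) = 0.02040.
[ω*] 2 ÷ (1 + 0.02040) = 2 ÷ 1.02040 = 1.9600.
At ω = 1.9600 every |λ(B_ω)| = ω−1, so ρ_SOR = 0.9600.

ω* = 1.9600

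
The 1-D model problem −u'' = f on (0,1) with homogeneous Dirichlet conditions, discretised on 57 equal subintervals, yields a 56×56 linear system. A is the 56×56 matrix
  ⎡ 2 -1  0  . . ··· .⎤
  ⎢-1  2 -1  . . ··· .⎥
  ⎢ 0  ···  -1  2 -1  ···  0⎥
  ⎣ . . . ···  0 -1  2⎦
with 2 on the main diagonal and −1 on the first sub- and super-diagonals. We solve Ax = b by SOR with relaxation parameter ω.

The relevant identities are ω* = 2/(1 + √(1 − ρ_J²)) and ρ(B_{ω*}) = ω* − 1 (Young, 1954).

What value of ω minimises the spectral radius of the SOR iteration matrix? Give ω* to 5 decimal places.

spectrum of D⁻¹(L+U) = {cos(kπ/57) : 1≤k≤56}; ρ_J = cos(π/57) = 0.99848.
√(1−ρ_J²) = |sin(π/57)| = 0.055088
ω* = 2 / (1 + 0.055088) = 2 / 1.055088 ≈ 1.89558.
At ω = 1.89558 every |λ(B_ω)| = ω−1, so ρ_SOR = 0.89558.

ω* = 1.89558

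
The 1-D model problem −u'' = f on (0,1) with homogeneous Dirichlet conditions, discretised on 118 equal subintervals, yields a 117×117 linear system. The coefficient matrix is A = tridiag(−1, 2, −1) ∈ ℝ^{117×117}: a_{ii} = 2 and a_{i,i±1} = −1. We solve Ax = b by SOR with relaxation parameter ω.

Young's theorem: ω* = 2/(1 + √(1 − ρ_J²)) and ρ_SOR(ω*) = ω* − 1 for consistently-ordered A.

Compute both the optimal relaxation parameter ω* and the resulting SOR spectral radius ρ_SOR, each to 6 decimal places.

ω* = 1.948140, ρ_SOR = 0.948140

[ρ_J] n=117: ρ(B_J) = cos(π/(n+1)) = cos(π/118) = 0.999646.
√(1−ρ_J²) simplifies to sin(π/118) = 0.0266205.
Then 2/(1+√(1−ρ_J²)) = 2/(1+0.0266205); ω* = 2/1.0266205 = 1.948140.
At ω = 1.948140 every |λ(B_ω)| = ω−1, so ρ_SOR = 0.948140.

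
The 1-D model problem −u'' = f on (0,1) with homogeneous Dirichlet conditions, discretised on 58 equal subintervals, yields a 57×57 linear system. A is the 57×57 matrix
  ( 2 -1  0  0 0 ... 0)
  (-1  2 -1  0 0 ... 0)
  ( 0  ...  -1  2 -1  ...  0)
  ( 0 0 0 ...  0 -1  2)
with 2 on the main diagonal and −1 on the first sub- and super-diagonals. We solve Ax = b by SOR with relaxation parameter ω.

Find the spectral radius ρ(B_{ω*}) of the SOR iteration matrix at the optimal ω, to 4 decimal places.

B_J for the 57×57 system has eigenvalues cos(kπ/58); ρ_J = cos(π/58) = 0.9985.
√(1−ρ_J²) simplifies to sin(π/58) = 0.05414.
[ω*] 2 ÷ (1 + 0.05414) = 2 ÷ 1.05414 = 1.8973.
ρ(B_{ω*}) = ω*−1 = 0.8973

ρ_SOR = 0.8973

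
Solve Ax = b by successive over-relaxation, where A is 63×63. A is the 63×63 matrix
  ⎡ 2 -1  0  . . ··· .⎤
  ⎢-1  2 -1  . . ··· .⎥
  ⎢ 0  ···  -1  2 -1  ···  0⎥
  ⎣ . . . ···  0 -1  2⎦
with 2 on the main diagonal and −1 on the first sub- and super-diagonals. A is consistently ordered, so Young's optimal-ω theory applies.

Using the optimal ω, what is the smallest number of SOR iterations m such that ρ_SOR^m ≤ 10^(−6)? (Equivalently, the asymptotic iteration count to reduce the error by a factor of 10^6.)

B_J for the 63×63 system has eigenvalues cos(kπ/64); ρ_J = cos(π/64) = 0.9987955.
root = sin(π/64) = 0.0490677  (since 1−cos² = sin²).
[ω*] 2 ÷ (1 + 0.0490677) = 2 ÷ 1.0490677 = 1.9064547.
ρ(B_{ω*}) = ω*−1 = 0.9064547
ρ_SOR^m ≤ 10^(−6) ⇔ m ≥ 6·ln10/(−ln 0.9064547) = 13.8155/0.0982142 = 140.667; m = ⌈140.667⌉ = 141.

m = 141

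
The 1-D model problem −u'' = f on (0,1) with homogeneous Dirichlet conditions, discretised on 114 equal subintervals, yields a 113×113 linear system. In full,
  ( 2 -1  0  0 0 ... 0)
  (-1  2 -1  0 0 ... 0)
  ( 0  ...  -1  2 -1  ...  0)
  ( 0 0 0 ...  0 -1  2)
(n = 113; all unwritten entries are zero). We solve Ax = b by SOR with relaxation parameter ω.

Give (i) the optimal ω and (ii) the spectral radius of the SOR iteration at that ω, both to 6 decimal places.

ρ_J = max_k |cos(kπ/114)| = cos(π/114) = 0.999620
√(1−ρ_J²) = |sin(π/114)| = 0.0275543
Then 2/(1+√(1−ρ_J²)) = 2/(1+0.0275543); ω* = 2/1.0275543 = 1.946369.
[ρ_SOR] ω* − 1 = 0.946369.

ω* = 1.946369, ρ_SOR = 0.946369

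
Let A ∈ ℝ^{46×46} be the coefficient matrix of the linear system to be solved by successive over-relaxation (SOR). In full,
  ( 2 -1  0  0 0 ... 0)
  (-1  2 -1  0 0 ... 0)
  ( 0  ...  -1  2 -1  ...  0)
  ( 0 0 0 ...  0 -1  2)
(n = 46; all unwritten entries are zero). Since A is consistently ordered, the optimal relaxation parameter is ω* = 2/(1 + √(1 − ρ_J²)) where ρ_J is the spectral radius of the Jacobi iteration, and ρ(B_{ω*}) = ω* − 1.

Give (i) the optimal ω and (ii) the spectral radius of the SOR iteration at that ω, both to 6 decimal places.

ω* = 1.874779, ρ_SOR = 0.874779

With n=46, ρ(Jacobi) = cos(π/47) = 0.997767.
1 − cos²(π/47) = sin²(π/47) ⇒ √(1−ρ_J²) = sin(π/47) = 0.0667926.
ω* = 2/(1+0.0667926) = 1.874779
Hence ρ(B_{ω*}) = 1.874779 − 1 = 0.874779.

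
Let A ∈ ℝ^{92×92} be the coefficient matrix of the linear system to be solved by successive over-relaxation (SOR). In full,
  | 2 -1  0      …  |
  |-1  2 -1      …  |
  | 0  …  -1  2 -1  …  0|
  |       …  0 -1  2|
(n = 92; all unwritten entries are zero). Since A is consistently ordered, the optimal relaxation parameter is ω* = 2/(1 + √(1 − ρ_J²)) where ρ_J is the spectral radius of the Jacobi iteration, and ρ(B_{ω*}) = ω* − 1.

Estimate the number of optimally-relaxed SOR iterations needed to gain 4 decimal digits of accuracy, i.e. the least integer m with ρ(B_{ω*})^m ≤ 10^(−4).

m = 137

½·tridiag(1,0,1) at n=92: λ_k = cos(kπ/93); max |λ| at k=1 ⇒ ρ_J = cos(π/93) ≈ 0.9994295.
1 − cos²(π/93) = sin²(π/93) ⇒ √(1−ρ_J²) = sin(π/93) = 0.0337741.
Then 2/(1+√(1−ρ_J²)) = 2/(1+0.0337741); ω* = 2/1.0337741 = 1.9346586.
ρ(B_{ω*}) = ω*−1 = 0.9346586
(0.9346586)^m ≤ 10^{−4}  ⇒  m·ln(0.9346586) ≤ −4·ln10  ⇒  m ≥ 136.300  ⇒  m = 137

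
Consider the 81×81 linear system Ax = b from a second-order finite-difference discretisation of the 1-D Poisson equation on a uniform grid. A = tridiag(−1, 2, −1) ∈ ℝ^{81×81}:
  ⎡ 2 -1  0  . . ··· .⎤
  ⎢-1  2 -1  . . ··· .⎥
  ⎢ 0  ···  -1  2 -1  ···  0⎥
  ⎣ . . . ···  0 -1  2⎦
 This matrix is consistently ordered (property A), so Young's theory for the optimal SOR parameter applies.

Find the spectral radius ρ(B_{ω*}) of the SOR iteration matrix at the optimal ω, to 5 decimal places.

ρ_SOR = 0.92622

ρ_J = max_k |cos(kπ/82)| = cos(π/82) = 0.99927
root = sin(π/82) = 0.038303  (since 1−cos² = sin²).
ω* = 2 / (1 + 0.038303) = 2 / 1.038303 ≈ 1.92622.
ρ_SOR = ω* − 1 = 1.92622 − 1 = 0.92622.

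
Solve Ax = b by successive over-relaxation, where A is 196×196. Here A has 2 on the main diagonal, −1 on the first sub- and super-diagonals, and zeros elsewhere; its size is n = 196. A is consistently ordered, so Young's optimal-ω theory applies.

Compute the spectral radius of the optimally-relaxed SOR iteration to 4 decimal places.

With n=196, ρ(Jacobi) = cos(π/197) = 0.9999.
√(1 − cos²(π/197)) = sin(π/197) ≈ 0.01595.
So ω* = 2/1.01595 = 1.9686 (Young).
ρ_SOR = ω* − 1 = 1.9686 − 1 = 0.9686.

ρ_SOR = 0.9686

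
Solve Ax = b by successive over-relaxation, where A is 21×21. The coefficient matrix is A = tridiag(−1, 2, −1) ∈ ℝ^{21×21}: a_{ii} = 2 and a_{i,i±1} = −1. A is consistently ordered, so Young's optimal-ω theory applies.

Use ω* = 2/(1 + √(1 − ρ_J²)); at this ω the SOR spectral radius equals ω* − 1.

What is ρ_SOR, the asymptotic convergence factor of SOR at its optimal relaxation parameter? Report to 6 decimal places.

ρ_SOR = 0.750831

n=21: λ(B_J) = 1 − λ(A)/2 = cos(kπ/22); k=1 gives ρ_J = 0.989821.
root = sin(π/22) = 0.1423148  (since 1−cos² = sin²).
So ω* = 2/1.1423148 = 1.750831 (Young).
ρ_SOR = ω* − 1 = 1.750831 − 1 = 0.750831.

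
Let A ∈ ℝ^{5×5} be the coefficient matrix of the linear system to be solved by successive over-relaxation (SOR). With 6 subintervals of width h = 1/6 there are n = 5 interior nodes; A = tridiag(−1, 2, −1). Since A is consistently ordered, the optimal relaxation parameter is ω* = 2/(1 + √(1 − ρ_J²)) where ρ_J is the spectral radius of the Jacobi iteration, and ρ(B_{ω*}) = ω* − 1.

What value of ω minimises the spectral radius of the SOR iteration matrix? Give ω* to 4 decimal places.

½·tridiag(1,0,1) at n=5: λ_k = cos(kπ/6); max |λ| at k=1 ⇒ ρ_J = cos(π/6) ≈ 0.8660.
√(1−ρ_J²) = |sin(π/6)| = 0.50000
ω* = 2/(1 + 0.50000) = 2/1.50000 = 1.3333.
ρ_SOR = ω* − 1 ≈ 0.3333.

ω* = 1.3333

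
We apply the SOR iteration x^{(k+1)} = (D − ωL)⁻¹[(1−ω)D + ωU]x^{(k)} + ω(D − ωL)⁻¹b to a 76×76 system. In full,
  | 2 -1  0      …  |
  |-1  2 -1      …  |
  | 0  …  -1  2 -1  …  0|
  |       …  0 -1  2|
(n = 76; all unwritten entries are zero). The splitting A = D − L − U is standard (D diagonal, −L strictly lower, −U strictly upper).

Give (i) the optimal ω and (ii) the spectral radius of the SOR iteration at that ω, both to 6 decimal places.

ω* = 1.921620, ρ_SOR = 0.921620

½·tridiag(1,0,1) at n=76: λ_k = cos(kπ/77); max |λ| at k=1 ⇒ ρ_J = cos(π/77) ≈ 0.999168.
√(1−ρ_J²) = |sin(π/77)| = 0.0407886
ω* = 2/(1+0.0407886) = 1.921620
ρ(B_{ω*}) = ω*−1 = 0.921620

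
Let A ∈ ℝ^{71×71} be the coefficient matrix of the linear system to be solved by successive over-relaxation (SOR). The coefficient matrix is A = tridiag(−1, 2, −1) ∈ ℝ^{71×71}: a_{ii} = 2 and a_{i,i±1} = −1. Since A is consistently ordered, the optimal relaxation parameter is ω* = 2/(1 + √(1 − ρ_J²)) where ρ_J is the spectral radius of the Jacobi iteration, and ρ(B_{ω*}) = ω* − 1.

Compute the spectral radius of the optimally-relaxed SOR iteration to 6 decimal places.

ρ_SOR = 0.916407

ρ_J = max_k |cos(kπ/72)| = cos(π/72) = 0.999048
√(1 − cos²(π/72)) = sin(π/72) ≈ 0.0436194.
ω* = 2/(1 + 0.0436194) = 2/1.0436194 = 1.916407.
and ρ(B_{ω*}) = 1.916407 − 1 = 0.916407.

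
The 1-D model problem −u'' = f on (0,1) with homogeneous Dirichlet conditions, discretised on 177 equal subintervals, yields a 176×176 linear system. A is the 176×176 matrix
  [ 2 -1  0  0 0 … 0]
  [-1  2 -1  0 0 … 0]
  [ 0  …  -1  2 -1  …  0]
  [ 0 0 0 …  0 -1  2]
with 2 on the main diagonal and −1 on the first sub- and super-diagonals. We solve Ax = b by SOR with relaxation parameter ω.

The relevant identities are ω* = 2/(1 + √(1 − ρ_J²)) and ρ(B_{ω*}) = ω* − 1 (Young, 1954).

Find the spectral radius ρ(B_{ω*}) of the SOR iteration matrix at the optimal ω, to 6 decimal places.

B_J for the 176×176 system has eigenvalues cos(kπ/177); ρ_J = cos(π/177) = 0.999842.
√(1−ρ_J²) simplifies to sin(π/177) = 0.0177482.
ω* = 2 / (1 + 0.0177482) = 2 / 1.0177482 ≈ 1.965123.
Hence ρ(B_{ω*}) = 1.965123 − 1 = 0.965123.

ρ_SOR = 0.965123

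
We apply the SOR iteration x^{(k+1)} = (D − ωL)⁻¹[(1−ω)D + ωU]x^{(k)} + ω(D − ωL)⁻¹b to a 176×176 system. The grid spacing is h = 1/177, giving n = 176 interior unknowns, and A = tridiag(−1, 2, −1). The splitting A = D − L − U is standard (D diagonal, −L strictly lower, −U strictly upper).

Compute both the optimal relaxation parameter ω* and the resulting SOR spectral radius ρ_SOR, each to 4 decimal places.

ω* = 1.9651, ρ_SOR = 0.9651

[ρ_J] n=176: ρ(B_J) = cos(π/(n+1)) = cos(π/177) = 0.9998.
√(1−ρ_J²) simplifies to sin(π/177) = 0.01775.
Young: ω* = 2/(1+√(1−ρ_J²)) = 2/(1+0.01775) = 2/1.01775 = 1.9651.
and ρ(B_{ω*}) = 1.9651 − 1 = 0.9651.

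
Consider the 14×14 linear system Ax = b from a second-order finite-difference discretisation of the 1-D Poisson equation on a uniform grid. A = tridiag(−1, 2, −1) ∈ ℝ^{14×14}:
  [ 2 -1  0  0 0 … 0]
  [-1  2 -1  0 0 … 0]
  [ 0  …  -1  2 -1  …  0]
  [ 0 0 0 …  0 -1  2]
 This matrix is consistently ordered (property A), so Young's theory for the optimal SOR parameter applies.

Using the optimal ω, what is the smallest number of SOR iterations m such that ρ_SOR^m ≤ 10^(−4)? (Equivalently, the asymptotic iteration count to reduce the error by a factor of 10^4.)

m = 22

n=14: λ(B_J) = 1 − λ(A)/2 = cos(kπ/15); k=1 gives ρ_J = 0.9781476.
root = sin(π/15) = 0.2079117  (since 1−cos² = sin²).
Then 2/(1+√(1−ρ_J²)) = 2/(1+0.2079117); ω* = 2/1.2079117 = 1.6557502.
At ω = 1.6557502 every |λ(B_ω)| = ω−1, so ρ_SOR = 0.6557502.
Need (0.6557502)^m ≤ 10^(−4): m ≥ 4·ln10/|ln 0.6557502| = 9.21034/0.421975 = 21.827 ⇒ m = 22.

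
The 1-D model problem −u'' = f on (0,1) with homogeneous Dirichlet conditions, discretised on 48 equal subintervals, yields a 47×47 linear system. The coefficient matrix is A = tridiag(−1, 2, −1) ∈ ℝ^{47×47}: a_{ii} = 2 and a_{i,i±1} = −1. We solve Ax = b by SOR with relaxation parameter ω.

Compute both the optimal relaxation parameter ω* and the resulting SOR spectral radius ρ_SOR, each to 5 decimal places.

spectrum of D⁻¹(L+U) = {cos(kπ/48) : 1≤k≤47}; ρ_J = cos(π/48) = 0.99786.
√(1 − cos²(π/48)) = sin(π/48) ≈ 0.065403.
Young: ω* = 2/(1+√(1−ρ_J²)) = 2/(1+0.065403) = 2/1.065403 = 1.87722.
ρ(B_{ω*}) = ω*−1 = 0.87722

ω* = 1.87722, ρ_SOR = 0.87722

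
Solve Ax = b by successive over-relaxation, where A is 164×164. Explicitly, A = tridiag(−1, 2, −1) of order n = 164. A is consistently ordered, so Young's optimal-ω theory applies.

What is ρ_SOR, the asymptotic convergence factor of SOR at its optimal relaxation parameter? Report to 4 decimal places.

With n=164, ρ(Jacobi) = cos(π/165) = 0.9998.
√(1 − cos²(π/165)) = sin(π/165) ≈ 0.01904.
ω* = 2/(1+0.01904) = 1.9626
ρ(B_{ω*}) = ω*−1 = 0.9626

ρ_SOR = 0.9626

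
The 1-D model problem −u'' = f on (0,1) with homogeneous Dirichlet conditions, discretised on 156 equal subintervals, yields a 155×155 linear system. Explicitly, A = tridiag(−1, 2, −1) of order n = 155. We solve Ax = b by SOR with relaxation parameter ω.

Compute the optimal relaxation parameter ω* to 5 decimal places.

spectrum of D⁻¹(L+U) = {cos(kπ/156) : 1≤k≤155}; ρ_J = cos(π/156) = 0.99980.
√(1 − cos²(π/156)) = sin(π/156) ≈ 0.020137.
ω* = 2/(1 + 0.020137) = 2/1.020137 = 1.96052.
and ρ(B_{ω*}) = 1.96052 − 1 = 0.96052.

ω* = 1.96052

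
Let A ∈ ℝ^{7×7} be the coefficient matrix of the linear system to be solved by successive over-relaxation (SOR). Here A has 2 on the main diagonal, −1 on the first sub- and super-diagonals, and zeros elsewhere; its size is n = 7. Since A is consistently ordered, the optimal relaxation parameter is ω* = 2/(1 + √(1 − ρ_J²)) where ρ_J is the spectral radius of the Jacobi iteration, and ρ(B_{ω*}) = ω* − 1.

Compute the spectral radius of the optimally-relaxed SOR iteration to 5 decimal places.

ρ_SOR = 0.44646

½·tridiag(1,0,1) at n=7: λ_k = cos(kπ/8); max |λ| at k=1 ⇒ ρ_J = cos(π/8) ≈ 0.92388.
1 − cos²(π/8) = sin²(π/8) ⇒ √(1−ρ_J²) = sin(π/8) = 0.382683.
ω* = 2/(1 + 0.382683) = 2/1.382683 = 1.44646.
and ρ(B_{ω*}) = 1.44646 − 1 = 0.44646.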